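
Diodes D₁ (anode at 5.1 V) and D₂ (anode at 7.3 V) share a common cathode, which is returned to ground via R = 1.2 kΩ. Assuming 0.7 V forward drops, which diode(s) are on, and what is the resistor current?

Only D₂ conducts; I_R ≈ 5.5 mA

Assume both conduct. Then node N would need to be at both 5.1−0.7 = 4.4 V and 7.3−0.7 = 6.6 V, which is impossible.
Assume only D₂ conducts: V_N = 7.3 − 0.7 = 6.6 V, so I_R = 6.6/1.2 = 5.5 mA.
Check D₁: its anode-to-cathode voltage is 5.1 − 6.6 = -1.5 V < 0.7 V, so it is off. The assumption is consistent.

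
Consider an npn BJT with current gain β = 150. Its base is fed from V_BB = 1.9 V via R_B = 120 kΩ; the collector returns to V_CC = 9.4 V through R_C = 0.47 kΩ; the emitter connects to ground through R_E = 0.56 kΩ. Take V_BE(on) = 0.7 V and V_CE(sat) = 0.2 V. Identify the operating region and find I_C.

Assume active. Base-emitter loop: I_B = (V_BB − V_BE)/(R_B + (β+1)R_E) = (1.9 − 0.7)/(120 + 151×0.56) = 0.00587 mA.
I_C = β·I_B = 150×0.00587 = 0.88 mA.
V_CE = V_CC − I_C·R_C − I_E·R_E = 9.4 − 0.88×0.47 − 0.886×0.56 = 8.49 V > V_CE(sat), so the active-region assumption holds.

active; I_C ≈ 0.88 mA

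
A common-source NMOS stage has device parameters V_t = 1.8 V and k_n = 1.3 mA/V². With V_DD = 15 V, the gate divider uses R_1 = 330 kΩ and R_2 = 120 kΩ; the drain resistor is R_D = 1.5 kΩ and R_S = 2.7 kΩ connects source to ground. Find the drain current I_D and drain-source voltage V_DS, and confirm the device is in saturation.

V_G = V_DD·R_2/(R_1+R_2) = 15×120/450 = 4 V.
Assume saturation: I_D = (k_n/2)(V_GS − V_t)² with V_GS = V_G − I_D·R_S = 4 − 2.7·I_D.
Substituting gives 4.74·I_D² − 8.72·I_D + 3.15 = 0, with roots I_D = 0.492 or 1.35 mA.
The root I_D = 1.35 mA gives V_GS = 0.36 V ≤ V_t, so take I_D = 0.492 mA.
Then V_GS = 2.67 V and V_DS = V_DD − I_D(R_D+R_S) = 15 − 0.492×4.2 = 12.9 V.
Saturation requires V_DS ≥ V_GS − V_t = 0.87 V; 12.9 ≥ 0.87 ✓.

I_D ≈ 0.49 mA, V_DS ≈ 13 V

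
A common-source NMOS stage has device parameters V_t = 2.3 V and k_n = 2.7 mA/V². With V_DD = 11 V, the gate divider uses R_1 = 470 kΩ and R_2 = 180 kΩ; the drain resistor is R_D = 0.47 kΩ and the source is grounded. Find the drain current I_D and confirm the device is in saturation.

V_G = V_DD·R_2/(R_1+R_2) = 11×180/650 = 3.05 V. With the source grounded, V_GS = V_G = 3.05 V.
Assume saturation: I_D = (k_n/2)(V_GS − V_t)² = (2.7/2)×(3.05 − 2.3)² = 1.35×0.746² = 0.752 mA.
V_DS = V_DD − I_D·R_D = 11 − 0.752×0.47 = 10.6 V.
Saturation requires V_DS ≥ V_GS − V_t = 0.746 V; 10.6 ≥ 0.746 ✓.

I_D ≈ 0.75 mA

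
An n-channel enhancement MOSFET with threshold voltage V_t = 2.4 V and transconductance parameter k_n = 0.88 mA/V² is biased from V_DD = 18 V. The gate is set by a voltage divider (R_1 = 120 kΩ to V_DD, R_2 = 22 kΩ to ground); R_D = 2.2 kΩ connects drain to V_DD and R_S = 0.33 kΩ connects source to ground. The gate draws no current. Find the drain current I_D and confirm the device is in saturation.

I_D ≈ 0.06 mA

V_G = V_DD·R_2/(R_1+R_2) = 18×22/142 = 2.79 V.
Assume saturation: I_D = (k_n/2)(V_GS − V_t)² with V_GS = V_G − I_D·R_S = 2.79 − 0.33·I_D.
Substituting gives 0.0479·I_D² − 1.11·I_D + 0.0665 = 0, with roots I_D = 0.0599 or 23.2 mA.
The root I_D = 23.2 mA gives V_GS = -4.86 V ≤ V_t, so take I_D = 0.0599 mA.
Then V_GS = 2.77 V and V_DS = V_DD − I_D(R_D+R_S) = 18 − 0.0599×2.53 = 17.8 V.
Saturation requires V_DS ≥ V_GS − V_t = 0.369 V; 17.8 ≥ 0.369 ✓.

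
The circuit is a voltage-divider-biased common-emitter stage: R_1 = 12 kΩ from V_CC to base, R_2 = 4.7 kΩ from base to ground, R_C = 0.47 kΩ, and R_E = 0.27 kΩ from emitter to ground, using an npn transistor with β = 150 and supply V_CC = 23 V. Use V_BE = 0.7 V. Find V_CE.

V_CE ≈ 8.4 V

Thevenize the base divider: V_Th = V_CC·R_2/(R_1+R_2) = 23×4.7/16.7 = 6.47 V, R_Th = R_1‖R_2 = 3.38 kΩ.
Base-emitter loop: V_Th = I_B·R_Th + V_BE + (β+1)I_B·R_E, so I_B = (6.47 − 0.7) / (3.38 + 151×0.27) = 0.131 mA.
I_C = β·I_B = 150×0.131 = 19.6 mA, and I_E = (β+1)I_B = 19.7 mA.
V_CE = V_CC − I_C·R_C − I_E·R_E = 23 − 19.6×0.47 − 19.7×0.27 = 8.45 V.
V_CE = 8.45 V > 0.2 V confirms active-region operation.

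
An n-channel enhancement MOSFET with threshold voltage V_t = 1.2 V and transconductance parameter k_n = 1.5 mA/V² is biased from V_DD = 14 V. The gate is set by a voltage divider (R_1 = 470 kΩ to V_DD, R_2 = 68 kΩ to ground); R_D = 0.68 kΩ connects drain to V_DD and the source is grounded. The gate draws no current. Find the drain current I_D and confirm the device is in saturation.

I_D ≈ 0.24 mA

V_G = V_DD·R_2/(R_1+R_2) = 14×68/538 = 1.77 V. With the source grounded, V_GS = V_G = 1.77 V.
Assume saturation: I_D = (k_n/2)(V_GS − V_t)² = (1.5/2)×(1.77 − 1.2)² = 0.75×0.57² = 0.243 mA.
V_DS = V_DD − I_D·R_D = 14 − 0.243×0.68 = 13.8 V.
Saturation requires V_DS ≥ V_GS − V_t = 0.57 V; 13.8 ≥ 0.57 ✓.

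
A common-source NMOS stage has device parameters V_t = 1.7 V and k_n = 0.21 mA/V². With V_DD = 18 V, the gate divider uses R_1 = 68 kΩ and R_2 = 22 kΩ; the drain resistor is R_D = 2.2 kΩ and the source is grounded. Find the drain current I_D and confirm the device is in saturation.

V_G = V_DD·R_2/(R_1+R_2) = 18×22/90 = 4.4 V. With the source grounded, V_GS = V_G = 4.4 V.
Assume saturation: I_D = (k_n/2)(V_GS − V_t)² = (0.21/2)×(4.4 − 1.7)² = 0.105×2.7² = 0.765 mA.
V_DS = V_DD − I_D·R_D = 18 − 0.765×2.2 = 16.3 V.
Saturation requires V_DS ≥ V_GS − V_t = 2.7 V; 16.3 ≥ 2.7 ✓.

I_D ≈ 0.77 mA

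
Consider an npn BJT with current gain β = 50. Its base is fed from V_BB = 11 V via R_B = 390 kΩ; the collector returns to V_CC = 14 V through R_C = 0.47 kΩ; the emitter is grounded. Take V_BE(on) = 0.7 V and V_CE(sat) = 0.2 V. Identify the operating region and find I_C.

Assume active. Base-emitter loop: I_B = (V_BB − V_BE)/R_B = (11 − 0.7)/390 = 0.0264 mA.
I_C = β·I_B = 50×0.0264 = 1.32 mA.
V_CE = V_CC − I_C·R_C = 14 − 1.32×0.47 = 13.4 V > V_CE(sat), so the active-region assumption holds.

active; I_C ≈ 1.3 mA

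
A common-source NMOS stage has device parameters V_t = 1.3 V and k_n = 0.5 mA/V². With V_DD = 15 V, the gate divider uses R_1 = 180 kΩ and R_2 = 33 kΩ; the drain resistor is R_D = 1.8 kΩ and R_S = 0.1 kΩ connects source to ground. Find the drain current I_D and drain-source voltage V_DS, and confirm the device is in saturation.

V_G = V_DD·R_2/(R_1+R_2) = 15×33/213 = 2.32 V.
Assume saturation: I_D = (k_n/2)(V_GS − V_t)² with V_GS = V_G − I_D·R_S = 2.32 − 0.1·I_D.
Substituting gives 0.0025·I_D² − 1.05·I_D + 0.262 = 0, with roots I_D = 0.249 or 420 mA.
The root I_D = 420 mA gives V_GS = -39.7 V ≤ V_t, so take I_D = 0.249 mA.
Then V_GS = 2.3 V and V_DS = V_DD − I_D(R_D+R_S) = 15 − 0.249×1.9 = 14.5 V.
Saturation requires V_DS ≥ V_GS − V_t = 0.999 V; 14.5 ≥ 0.999 ✓.

I_D ≈ 0.25 mA, V_DS ≈ 15 V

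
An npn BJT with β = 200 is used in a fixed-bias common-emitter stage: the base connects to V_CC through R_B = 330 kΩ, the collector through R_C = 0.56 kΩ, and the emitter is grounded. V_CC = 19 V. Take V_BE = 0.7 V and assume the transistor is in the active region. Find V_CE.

V_CE ≈ 13 V

Base loop: V_CC = I_B·R_B + V_BE, so I_B = (19 − 0.7)/330 kΩ = 0.0555 mA.
In the active region I_C = β·I_B = 200 × 0.0555 = 11.1 mA.
Collector loop: V_CE = V_CC − I_C·R_C = 19 − 11.1×0.56 = 12.8 V.
Since V_CE = 12.8 V > V_CE(sat) ≈ 0.2 V, the transistor is in the active region as assumed.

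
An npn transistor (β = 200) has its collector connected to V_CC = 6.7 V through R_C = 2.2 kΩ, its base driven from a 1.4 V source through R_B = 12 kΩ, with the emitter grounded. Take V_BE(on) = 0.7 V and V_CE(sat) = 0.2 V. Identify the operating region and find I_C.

saturation; I_C ≈ 3 mA

Assume active: I_B = (1.4 − 0.7)/12 = 0.0583 mA, giving I_C = β·I_B = 11.7 mA.
But then V_CE = 6.7 − 11.7×2.2 = -19 V < V_CE(sat) = 0.2 V — impossible in the active region.
So the transistor is saturated. With V_CE = 0.2 V, I_C = (V_CC − 0.2)/R_C = 6.5/2.2 = 2.95 mA.
Check: β·I_B = 11.7 mA > I_C = 2.95 mA, confirming saturation.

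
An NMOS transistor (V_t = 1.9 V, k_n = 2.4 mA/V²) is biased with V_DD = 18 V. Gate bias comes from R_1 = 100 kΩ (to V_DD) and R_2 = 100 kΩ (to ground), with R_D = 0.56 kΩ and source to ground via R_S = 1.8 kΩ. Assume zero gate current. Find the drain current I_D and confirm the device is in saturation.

V_G = V_DD·R_2/(R_1+R_2) = 18×100/200 = 9 V.
Assume saturation: I_D = (k_n/2)(V_GS − V_t)² with V_GS = V_G − I_D·R_S = 9 − 1.8·I_D.
Substituting gives 3.89·I_D² − 31.7·I_D + 60.5 = 0, with roots I_D = 3.06 or 5.09 mA.
The root I_D = 5.09 mA gives V_GS = -0.159 V ≤ V_t, so take I_D = 3.06 mA.
Then V_GS = 3.5 V and V_DS = V_DD − I_D(R_D+R_S) = 18 − 3.06×2.36 = 10.8 V.
Saturation requires V_DS ≥ V_GS − V_t = 1.6 V; 10.8 ≥ 1.6 ✓.

I_D ≈ 3.1 mA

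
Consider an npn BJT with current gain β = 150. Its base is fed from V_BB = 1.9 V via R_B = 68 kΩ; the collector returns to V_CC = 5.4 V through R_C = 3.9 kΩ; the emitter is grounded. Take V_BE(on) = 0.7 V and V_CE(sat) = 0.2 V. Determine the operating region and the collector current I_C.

saturation; I_C ≈ 1.3 mA

Assume active: I_B = (1.9 − 0.7)/68 = 0.0176 mA, giving I_C = β·I_B = 2.65 mA.
But then V_CE = 5.4 − 2.65×3.9 = -4.92 V < V_CE(sat) = 0.2 V — impossible in the active region.
So the transistor is saturated. With V_CE = 0.2 V, I_C = (V_CC − 0.2)/R_C = 5.2/3.9 = 1.33 mA.
Check: β·I_B = 2.65 mA > I_C = 1.33 mA, confirming saturation.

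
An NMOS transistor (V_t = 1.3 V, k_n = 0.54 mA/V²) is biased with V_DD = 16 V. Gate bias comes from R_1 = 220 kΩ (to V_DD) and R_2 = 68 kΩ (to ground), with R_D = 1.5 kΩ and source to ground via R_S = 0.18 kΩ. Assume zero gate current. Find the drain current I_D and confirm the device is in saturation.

I_D ≈ 1.3 mA

V_G = V_DD·R_2/(R_1+R_2) = 16×68/288 = 3.78 V.
Assume saturation: I_D = (k_n/2)(V_GS − V_t)² with V_GS = V_G − I_D·R_S = 3.78 − 0.18·I_D.
Substituting gives 0.00875·I_D² − 1.24·I_D + 1.66 = 0, with roots I_D = 1.35 or 140 mA.
The root I_D = 140 mA gives V_GS = -21.5 V ≤ V_t, so take I_D = 1.35 mA.
Then V_GS = 3.54 V and V_DS = V_DD − I_D(R_D+R_S) = 16 − 1.35×1.68 = 13.7 V.
Saturation requires V_DS ≥ V_GS − V_t = 2.24 V; 13.7 ≥ 2.24 ✓.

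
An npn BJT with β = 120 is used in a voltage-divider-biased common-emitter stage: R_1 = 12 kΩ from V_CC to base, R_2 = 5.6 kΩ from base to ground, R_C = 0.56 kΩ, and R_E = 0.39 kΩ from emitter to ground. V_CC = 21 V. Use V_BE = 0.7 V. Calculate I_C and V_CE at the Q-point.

I_C ≈ 14 mA, V_CE ≈ 7.6 V

Thevenize the base divider: V_Th = V_CC·R_2/(R_1+R_2) = 21×5.6/17.6 = 6.68 V, R_Th = R_1‖R_2 = 3.82 kΩ.
Base-emitter loop: V_Th = I_B·R_Th + V_BE + (β+1)I_B·R_E, so I_B = (6.68 − 0.7) / (3.82 + 121×0.39) = 0.117 mA.
I_C = β·I_B = 120×0.117 = 14.1 mA, and I_E = (β+1)I_B = 14.2 mA.
V_CE = V_CC − I_C·R_C − I_E·R_E = 21 − 14.1×0.56 − 14.2×0.39 = 7.59 V.
V_CE = 7.59 V > 0.2 V confirms active-region operation.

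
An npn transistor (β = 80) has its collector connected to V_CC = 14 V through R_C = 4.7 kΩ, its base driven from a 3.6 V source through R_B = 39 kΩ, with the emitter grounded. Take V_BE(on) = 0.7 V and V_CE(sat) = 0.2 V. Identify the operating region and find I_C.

saturation; I_C ≈ 2.9 mA

Assume active: I_B = (3.6 − 0.7)/39 = 0.0744 mA, giving I_C = β·I_B = 5.95 mA.
But then V_CE = 14 − 5.95×4.7 = -14 V < V_CE(sat) = 0.2 V — impossible in the active region.
So the transistor is saturated. With V_CE = 0.2 V, I_C = (V_CC − 0.2)/R_C = 13.8/4.7 = 2.94 mA.
Check: β·I_B = 5.95 mA > I_C = 2.94 mA, confirming saturation.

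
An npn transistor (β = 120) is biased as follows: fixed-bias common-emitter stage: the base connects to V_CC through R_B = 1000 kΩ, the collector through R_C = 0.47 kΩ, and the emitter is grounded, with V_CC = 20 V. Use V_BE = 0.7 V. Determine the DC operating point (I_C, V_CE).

I_C ≈ 2.3 mA, V_CE ≈ 19 V

Base loop: V_CC = I_B·R_B + V_BE, so I_B = (20 − 0.7)/1000 kΩ = 0.0193 mA.
In the active region I_C = β·I_B = 120 × 0.0193 = 2.32 mA.
Collector loop: V_CE = V_CC − I_C·R_C = 20 − 2.32×0.47 = 18.9 V.
Since V_CE = 18.9 V > V_CE(sat) ≈ 0.2 V, the transistor is in the active region as assumed.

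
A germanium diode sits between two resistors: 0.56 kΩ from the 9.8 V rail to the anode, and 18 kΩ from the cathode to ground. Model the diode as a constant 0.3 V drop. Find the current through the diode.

The two resistors are in series with the diode, so KVL gives 9.8 = I·0.56 + 0.3 + I·18.
I = (9.8 − 0.3) / (0.56 + 18) kΩ = 9.5 / 18.6 = 0.512 mA.

I ≈ 0.51 mA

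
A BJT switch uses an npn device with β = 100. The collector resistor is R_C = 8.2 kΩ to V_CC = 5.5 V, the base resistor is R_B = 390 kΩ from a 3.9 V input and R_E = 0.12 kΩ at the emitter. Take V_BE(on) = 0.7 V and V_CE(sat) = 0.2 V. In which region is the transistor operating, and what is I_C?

Assume active: I_B = (3.9 − 0.7)/(390 + 101×0.12) = 0.00796 mA, I_C = β·I_B = 0.796 mA.
Then V_CE = 5.5 − 0.796×8.2 − 0.804×0.12 = -1.12 V < 0.2 V — the active assumption fails.
Re-solve with V_CE = 0.2 V. KCL at the emitter: V_E/R_E = (V_BB−0.7−V_E)/R_B + (V_CC−0.2−V_E)/R_C, giving V_E = 0.0774 V.
I_C = (V_CC − 0.2 − V_E)/R_C = (5.3 − 0.0774)/8.2 = 0.637 mA.
Check: I_B = (3.2 − 0.0774)/390 = 0.00801 mA, and β·I_B = 0.801 mA > I_C, confirming saturation.

saturation; I_C ≈ 0.64 mA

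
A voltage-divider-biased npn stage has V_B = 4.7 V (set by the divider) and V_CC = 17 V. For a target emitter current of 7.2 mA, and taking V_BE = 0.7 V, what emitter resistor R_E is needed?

R_E ≈ 0.56 kΩ

V_E = V_B − V_BE = 4.7 − 0.7 = 4 V.
R_E = V_E / I_E = 4 / 7.2 = 0.556 kΩ.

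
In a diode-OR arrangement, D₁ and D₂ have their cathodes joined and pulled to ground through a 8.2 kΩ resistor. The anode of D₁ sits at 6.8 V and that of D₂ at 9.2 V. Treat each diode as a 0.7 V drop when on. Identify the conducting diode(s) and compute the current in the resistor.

Assume both conduct. Then node N would need to be at both 6.8−0.7 = 6.1 V and 9.2−0.7 = 8.5 V, which is impossible.
Assume only D₂ conducts: V_N = 9.2 − 0.7 = 8.5 V, so I_R = 8.5/8.2 = 1.04 mA.
Check D₁: its anode-to-cathode voltage is 6.8 − 8.5 = -1.7 V < 0.7 V, so it is off. The assumption is consistent.

Only D₂ conducts; I_R ≈ 1 mA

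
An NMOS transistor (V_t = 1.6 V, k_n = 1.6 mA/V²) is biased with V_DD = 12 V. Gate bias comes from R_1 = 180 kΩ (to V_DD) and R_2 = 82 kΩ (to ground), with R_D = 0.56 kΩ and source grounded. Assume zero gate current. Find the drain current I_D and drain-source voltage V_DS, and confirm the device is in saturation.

I_D ≈ 3.7 mA, V_DS ≈ 9.9 V

V_G = V_DD·R_2/(R_1+R_2) = 12×82/262 = 3.76 V. With the source grounded, V_GS = V_G = 3.76 V.
Assume saturation: I_D = (k_n/2)(V_GS − V_t)² = (1.6/2)×(3.76 − 1.6)² = 0.8×2.16² = 3.72 mA.
V_DS = V_DD − I_D·R_D = 12 − 3.72×0.56 = 9.92 V.
Saturation requires V_DS ≥ V_GS − V_t = 2.16 V; 9.92 ≥ 2.16 ✓.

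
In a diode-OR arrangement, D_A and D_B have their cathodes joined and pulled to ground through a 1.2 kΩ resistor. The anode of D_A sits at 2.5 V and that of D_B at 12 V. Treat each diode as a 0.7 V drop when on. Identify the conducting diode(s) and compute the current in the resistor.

Assume both conduct. Then node N would need to be at both 2.5−0.7 = 1.8 V and 12−0.7 = 11.3 V, which is impossible.
Assume only D_B conducts: V_N = 12 − 0.7 = 11.3 V, so I_R = 11.3/1.2 = 9.42 mA.
Check D_A: its anode-to-cathode voltage is 2.5 − 11.3 = -8.8 V < 0.7 V, so it is off. The assumption is consistent.

Only D_B conducts; I_R ≈ 9.4 mA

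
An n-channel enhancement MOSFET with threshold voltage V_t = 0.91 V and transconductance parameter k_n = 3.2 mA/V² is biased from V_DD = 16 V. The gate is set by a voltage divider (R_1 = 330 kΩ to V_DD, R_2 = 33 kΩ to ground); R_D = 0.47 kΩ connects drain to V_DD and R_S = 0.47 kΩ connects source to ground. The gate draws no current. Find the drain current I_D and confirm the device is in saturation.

I_D ≈ 0.28 mA

V_G = V_DD·R_2/(R_1+R_2) = 16×33/363 = 1.45 V.
Assume saturation: I_D = (k_n/2)(V_GS − V_t)² with V_GS = V_G − I_D·R_S = 1.45 − 0.47·I_D.
Substituting gives 0.353·I_D² − 1.82·I_D + 0.474 = 0, with roots I_D = 0.276 or 4.87 mA.
The root I_D = 4.87 mA gives V_GS = -0.835 V ≤ V_t, so take I_D = 0.276 mA.
Then V_GS = 1.33 V and V_DS = V_DD − I_D(R_D+R_S) = 16 − 0.276×0.94 = 15.7 V.
Saturation requires V_DS ≥ V_GS − V_t = 0.415 V; 15.7 ≥ 0.415 ✓.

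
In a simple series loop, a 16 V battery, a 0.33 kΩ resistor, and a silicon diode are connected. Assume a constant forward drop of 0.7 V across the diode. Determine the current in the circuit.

I ≈ 46 mA

KVL around the loop: 16 = V_D + I·R = 0.7 + I × 0.33 kΩ.
So I = (16 − 0.7) / 0.33 kΩ = 15.3 / 0.33 = 46.4 mA.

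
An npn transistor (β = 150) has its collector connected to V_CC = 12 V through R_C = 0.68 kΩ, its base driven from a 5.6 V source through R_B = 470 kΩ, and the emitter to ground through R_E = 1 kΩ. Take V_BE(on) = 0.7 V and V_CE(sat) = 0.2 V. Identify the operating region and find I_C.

active; I_C ≈ 1.2 mA

Assume active. Base-emitter loop: I_B = (V_BB − V_BE)/(R_B + (β+1)R_E) = (5.6 − 0.7)/(470 + 151×1) = 0.00789 mA.
I_C = β·I_B = 150×0.00789 = 1.18 mA.
V_CE = V_CC − I_C·R_C − I_E·R_E = 12 − 1.18×0.68 − 1.19×1 = 10 V > V_CE(sat), so the active-region assumption holds.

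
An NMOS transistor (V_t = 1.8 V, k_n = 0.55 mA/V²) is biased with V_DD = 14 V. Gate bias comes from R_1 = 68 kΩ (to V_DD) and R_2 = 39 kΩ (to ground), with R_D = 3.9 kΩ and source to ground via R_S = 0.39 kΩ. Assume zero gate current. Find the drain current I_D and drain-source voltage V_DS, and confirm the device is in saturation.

I_D ≈ 1.8 mA, V_DS ≈ 6.1 V

V_G = V_DD·R_2/(R_1+R_2) = 14×39/107 = 5.1 V.
Assume saturation: I_D = (k_n/2)(V_GS − V_t)² with V_GS = V_G − I_D·R_S = 5.1 − 0.39·I_D.
Substituting gives 0.0418·I_D² − 1.71·I_D + 3 = 0, with roots I_D = 1.84 or 39 mA.
The root I_D = 39 mA gives V_GS = -10.1 V ≤ V_t, so take I_D = 1.84 mA.
Then V_GS = 4.39 V and V_DS = V_DD − I_D(R_D+R_S) = 14 − 1.84×4.29 = 6.11 V.
Saturation requires V_DS ≥ V_GS − V_t = 2.59 V; 6.11 ≥ 2.59 ✓.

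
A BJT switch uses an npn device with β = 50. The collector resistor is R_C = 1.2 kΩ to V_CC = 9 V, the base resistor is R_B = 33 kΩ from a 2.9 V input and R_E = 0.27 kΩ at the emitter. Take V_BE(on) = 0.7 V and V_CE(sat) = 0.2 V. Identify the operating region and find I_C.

active; I_C ≈ 2.4 mA

Assume active. Base-emitter loop: I_B = (V_BB − V_BE)/(R_B + (β+1)R_E) = (2.9 − 0.7)/(33 + 51×0.27) = 0.047 mA.
I_C = β·I_B = 50×0.047 = 2.35 mA.
V_CE = V_CC − I_C·R_C − I_E·R_E = 9 − 2.35×1.2 − 2.4×0.27 = 5.53 V > V_CE(sat), so the active-region assumption holds.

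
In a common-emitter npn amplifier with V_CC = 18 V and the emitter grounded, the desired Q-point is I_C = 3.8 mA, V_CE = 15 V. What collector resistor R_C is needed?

R_C ≈ 0.79 kΩ

Collector loop: V_CC = I_C·R_C + V_CE.
R_C = (V_CC − V_CE)/I_C = (18 − 15)/3.8 = 0.789 kΩ.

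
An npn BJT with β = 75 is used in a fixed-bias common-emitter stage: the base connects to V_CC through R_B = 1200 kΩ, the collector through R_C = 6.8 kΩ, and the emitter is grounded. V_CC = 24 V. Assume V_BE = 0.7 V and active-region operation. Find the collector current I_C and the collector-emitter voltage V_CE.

I_C ≈ 1.5 mA, V_CE ≈ 14 V

Base loop: V_CC = I_B·R_B + V_BE, so I_B = (24 − 0.7)/1200 kΩ = 0.0194 mA.
In the active region I_C = β·I_B = 75 × 0.0194 = 1.46 mA.
Collector loop: V_CE = V_CC − I_C·R_C = 24 − 1.46×6.8 = 14.1 V.
Since V_CE = 14.1 V > V_CE(sat) ≈ 0.2 V, the transistor is in the active region as assumed.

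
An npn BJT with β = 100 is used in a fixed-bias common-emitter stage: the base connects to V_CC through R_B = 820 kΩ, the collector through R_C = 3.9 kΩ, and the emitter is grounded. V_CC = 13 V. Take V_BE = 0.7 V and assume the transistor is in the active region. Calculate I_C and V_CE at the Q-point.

I_C ≈ 1.5 mA, V_CE ≈ 7.1 V

Base loop: V_CC = I_B·R_B + V_BE, so I_B = (13 − 0.7)/820 kΩ = 0.015 mA.
In the active region I_C = β·I_B = 100 × 0.015 = 1.5 mA.
Collector loop: V_CE = V_CC − I_C·R_C = 13 − 1.5×3.9 = 7.15 V.
Since V_CE = 7.15 V > V_CE(sat) ≈ 0.2 V, the transistor is in the active region as assumed.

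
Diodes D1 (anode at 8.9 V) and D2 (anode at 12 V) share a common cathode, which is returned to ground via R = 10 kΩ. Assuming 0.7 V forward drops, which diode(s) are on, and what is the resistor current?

Only D2 conducts; I_R ≈ 1.1 mA

Assume both conduct. Then node N would need to be at both 8.9−0.7 = 8.2 V and 12−0.7 = 11.3 V, which is impossible.
Assume only D2 conducts: V_N = 12 − 0.7 = 11.3 V, so I_R = 11.3/10 = 1.13 mA.
Check D1: its anode-to-cathode voltage is 8.9 − 11.3 = -2.4 V < 0.7 V, so it is off. The assumption is consistent.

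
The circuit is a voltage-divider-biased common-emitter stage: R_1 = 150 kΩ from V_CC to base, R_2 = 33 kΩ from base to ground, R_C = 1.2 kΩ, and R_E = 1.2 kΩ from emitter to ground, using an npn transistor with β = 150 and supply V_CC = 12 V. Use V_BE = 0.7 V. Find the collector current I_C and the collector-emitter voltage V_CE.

I_C ≈ 1.1 mA, V_CE ≈ 9.5 V

Thevenize the base divider: V_Th = V_CC·R_2/(R_1+R_2) = 12×33/183 = 2.16 V, R_Th = R_1‖R_2 = 27 kΩ.
Base-emitter loop: V_Th = I_B·R_Th + V_BE + (β+1)I_B·R_E, so I_B = (2.16 − 0.7) / (27 + 151×1.2) = 0.00703 mA.
I_C = β·I_B = 150×0.00703 = 1.05 mA, and I_E = (β+1)I_B = 1.06 mA.
V_CE = V_CC − I_C·R_C − I_E·R_E = 12 − 1.05×1.2 − 1.06×1.2 = 9.46 V.
V_CE = 9.46 V > 0.2 V confirms active-region operation.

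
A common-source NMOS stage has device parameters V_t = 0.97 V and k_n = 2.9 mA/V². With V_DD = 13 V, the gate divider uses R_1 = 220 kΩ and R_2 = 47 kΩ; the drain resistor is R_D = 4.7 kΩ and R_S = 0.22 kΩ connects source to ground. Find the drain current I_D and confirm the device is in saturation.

V_G = V_DD·R_2/(R_1+R_2) = 13×47/267 = 2.29 V.
Assume saturation: I_D = (k_n/2)(V_GS − V_t)² with V_GS = V_G − I_D·R_S = 2.29 − 0.22·I_D.
Substituting gives 0.0702·I_D² − 1.84·I_D + 2.52 = 0, with roots I_D = 1.45 or 24.8 mA.
The root I_D = 24.8 mA gives V_GS = -3.16 V ≤ V_t, so take I_D = 1.45 mA.
Then V_GS = 1.97 V and V_DS = V_DD − I_D(R_D+R_S) = 13 − 1.45×4.92 = 5.87 V.
Saturation requires V_DS ≥ V_GS − V_t = 1 V; 5.87 ≥ 1 ✓.

I_D ≈ 1.4 mA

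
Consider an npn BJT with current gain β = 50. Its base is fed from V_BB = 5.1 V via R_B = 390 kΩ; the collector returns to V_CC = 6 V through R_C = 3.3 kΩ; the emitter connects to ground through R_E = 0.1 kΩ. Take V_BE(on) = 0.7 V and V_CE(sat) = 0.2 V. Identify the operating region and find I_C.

Assume active. Base-emitter loop: I_B = (V_BB − V_BE)/(R_B + (β+1)R_E) = (5.1 − 0.7)/(390 + 51×0.1) = 0.0111 mA.
I_C = β·I_B = 50×0.0111 = 0.557 mA.
V_CE = V_CC − I_C·R_C − I_E·R_E = 6 − 0.557×3.3 − 0.568×0.1 = 4.11 V > V_CE(sat), so the active-region assumption holds.

active; I_C ≈ 0.56 mA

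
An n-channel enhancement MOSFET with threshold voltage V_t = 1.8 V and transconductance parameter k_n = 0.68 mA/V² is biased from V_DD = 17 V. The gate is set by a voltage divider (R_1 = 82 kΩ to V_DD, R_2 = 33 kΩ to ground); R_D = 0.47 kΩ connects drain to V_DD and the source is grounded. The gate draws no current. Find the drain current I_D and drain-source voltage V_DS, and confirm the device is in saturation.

V_G = V_DD·R_2/(R_1+R_2) = 17×33/115 = 4.88 V. With the source grounded, V_GS = V_G = 4.88 V.
Assume saturation: I_D = (k_n/2)(V_GS − V_t)² = (0.68/2)×(4.88 − 1.8)² = 0.34×3.08² = 3.22 mA.
V_DS = V_DD − I_D·R_D = 17 − 3.22×0.47 = 15.5 V.
Saturation requires V_DS ≥ V_GS − V_t = 3.08 V; 15.5 ≥ 3.08 ✓.

I_D ≈ 3.2 mA, V_DS ≈ 15 V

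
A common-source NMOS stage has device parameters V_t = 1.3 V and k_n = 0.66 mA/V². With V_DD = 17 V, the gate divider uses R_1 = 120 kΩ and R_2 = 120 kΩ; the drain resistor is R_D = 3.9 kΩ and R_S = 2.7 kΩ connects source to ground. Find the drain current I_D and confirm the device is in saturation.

I_D ≈ 1.8 mA

V_G = V_DD·R_2/(R_1+R_2) = 17×120/240 = 8.5 V.
Assume saturation: I_D = (k_n/2)(V_GS − V_t)² with V_GS = V_G − I_D·R_S = 8.5 − 2.7·I_D.
Substituting gives 2.41·I_D² − 13.8·I_D + 17.1 = 0, with roots I_D = 1.8 or 3.95 mA.
The root I_D = 3.95 mA gives V_GS = -2.16 V ≤ V_t, so take I_D = 1.8 mA.
Then V_GS = 3.64 V and V_DS = V_DD − I_D(R_D+R_S) = 17 − 1.8×6.6 = 5.11 V.
Saturation requires V_DS ≥ V_GS − V_t = 2.34 V; 5.11 ≥ 2.34 ✓.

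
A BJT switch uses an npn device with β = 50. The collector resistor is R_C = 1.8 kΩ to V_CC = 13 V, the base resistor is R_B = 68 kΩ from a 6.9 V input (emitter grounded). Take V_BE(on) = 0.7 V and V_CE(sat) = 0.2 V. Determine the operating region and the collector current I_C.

Assume active. Base-emitter loop: I_B = (V_BB − V_BE)/R_B = (6.9 − 0.7)/68 = 0.0912 mA.
I_C = β·I_B = 50×0.0912 = 4.56 mA.
V_CE = V_CC − I_C·R_C = 13 − 4.56×1.8 = 4.79 V > V_CE(sat), so the active-region assumption holds.

active; I_C ≈ 4.6 mA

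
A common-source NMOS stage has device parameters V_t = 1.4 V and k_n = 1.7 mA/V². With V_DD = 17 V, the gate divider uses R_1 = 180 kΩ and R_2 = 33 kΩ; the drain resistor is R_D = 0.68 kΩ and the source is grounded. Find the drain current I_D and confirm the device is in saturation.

I_D ≈ 1.3 mA

V_G = V_DD·R_2/(R_1+R_2) = 17×33/213 = 2.63 V. With the source grounded, V_GS = V_G = 2.63 V.
Assume saturation: I_D = (k_n/2)(V_GS − V_t)² = (1.7/2)×(2.63 − 1.4)² = 0.85×1.23² = 1.29 mA.
V_DS = V_DD − I_D·R_D = 17 − 1.29×0.68 = 16.1 V.
Saturation requires V_DS ≥ V_GS − V_t = 1.23 V; 16.1 ≥ 1.23 ✓.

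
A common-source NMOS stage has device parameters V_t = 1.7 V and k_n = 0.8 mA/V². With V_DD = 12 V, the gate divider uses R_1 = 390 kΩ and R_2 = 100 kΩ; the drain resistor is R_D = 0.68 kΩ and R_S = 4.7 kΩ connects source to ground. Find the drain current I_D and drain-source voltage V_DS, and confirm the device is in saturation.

V_G = V_DD·R_2/(R_1+R_2) = 12×100/490 = 2.45 V.
Assume saturation: I_D = (k_n/2)(V_GS − V_t)² with V_GS = V_G − I_D·R_S = 2.45 − 4.7·I_D.
Substituting gives 8.84·I_D² − 3.82·I_D + 0.224 = 0, with roots I_D = 0.0702 or 0.362 mA.
The root I_D = 0.362 mA gives V_GS = 0.749 V ≤ V_t, so take I_D = 0.0702 mA.
Then V_GS = 2.12 V and V_DS = V_DD − I_D(R_D+R_S) = 12 − 0.0702×5.38 = 11.6 V.
Saturation requires V_DS ≥ V_GS − V_t = 0.419 V; 11.6 ≥ 0.419 ✓.

I_D ≈ 0.07 mA, V_DS ≈ 12 V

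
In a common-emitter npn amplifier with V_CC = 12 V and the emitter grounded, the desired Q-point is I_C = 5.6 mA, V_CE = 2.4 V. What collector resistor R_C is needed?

R_C ≈ 1.7 kΩ

Collector loop: V_CC = I_C·R_C + V_CE.
R_C = (V_CC − V_CE)/I_C = (12 − 2.4)/5.6 = 1.71 kΩ.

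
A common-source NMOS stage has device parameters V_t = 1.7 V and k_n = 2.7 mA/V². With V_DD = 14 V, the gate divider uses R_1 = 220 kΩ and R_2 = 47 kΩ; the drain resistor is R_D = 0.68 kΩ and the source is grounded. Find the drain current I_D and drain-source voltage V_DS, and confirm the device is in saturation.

I_D ≈ 0.79 mA, V_DS ≈ 13 V

V_G = V_DD·R_2/(R_1+R_2) = 14×47/267 = 2.46 V. With the source grounded, V_GS = V_G = 2.46 V.
Assume saturation: I_D = (k_n/2)(V_GS − V_t)² = (2.7/2)×(2.46 − 1.7)² = 1.35×0.764² = 0.789 mA.
V_DS = V_DD − I_D·R_D = 14 − 0.789×0.68 = 13.5 V.
Saturation requires V_DS ≥ V_GS − V_t = 0.764 V; 13.5 ≥ 0.764 ✓.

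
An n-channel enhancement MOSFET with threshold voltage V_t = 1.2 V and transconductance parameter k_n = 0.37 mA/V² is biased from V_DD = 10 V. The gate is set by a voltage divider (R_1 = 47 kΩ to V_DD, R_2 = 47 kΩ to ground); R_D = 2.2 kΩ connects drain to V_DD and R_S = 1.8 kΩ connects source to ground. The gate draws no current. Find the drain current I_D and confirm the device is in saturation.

I_D ≈ 0.89 mA

V_G = V_DD·R_2/(R_1+R_2) = 10×47/94 = 5 V.
Assume saturation: I_D = (k_n/2)(V_GS − V_t)² with V_GS = V_G − I_D·R_S = 5 − 1.8·I_D.
Substituting gives 0.599·I_D² − 3.53·I_D + 2.67 = 0, with roots I_D = 0.892 or 5 mA.
The root I_D = 5 mA gives V_GS = -4 V ≤ V_t, so take I_D = 0.892 mA.
Then V_GS = 3.4 V and V_DS = V_DD − I_D(R_D+R_S) = 10 − 0.892×4 = 6.43 V.
Saturation requires V_DS ≥ V_GS − V_t = 2.2 V; 6.43 ≥ 2.2 ✓.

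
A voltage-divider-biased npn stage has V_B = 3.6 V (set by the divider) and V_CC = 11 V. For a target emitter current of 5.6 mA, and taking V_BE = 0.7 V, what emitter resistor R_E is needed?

R_E ≈ 0.52 kΩ

V_E = V_B − V_BE = 3.6 − 0.7 = 2.9 V.
R_E = V_E / I_E = 2.9 / 5.6 = 0.518 kΩ.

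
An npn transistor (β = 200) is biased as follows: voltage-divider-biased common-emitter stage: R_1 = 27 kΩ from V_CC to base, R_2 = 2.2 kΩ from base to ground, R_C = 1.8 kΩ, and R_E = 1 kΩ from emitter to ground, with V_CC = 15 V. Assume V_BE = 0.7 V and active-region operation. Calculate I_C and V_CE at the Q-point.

Thevenize the base divider: V_Th = V_CC·R_2/(R_1+R_2) = 15×2.2/29.2 = 1.13 V, R_Th = R_1‖R_2 = 2.03 kΩ.
Base-emitter loop: V_Th = I_B·R_Th + V_BE + (β+1)I_B·R_E, so I_B = (1.13 − 0.7) / (2.03 + 201×1) = 0.00212 mA.
I_C = β·I_B = 200×0.00212 = 0.424 mA, and I_E = (β+1)I_B = 0.426 mA.
V_CE = V_CC − I_C·R_C − I_E·R_E = 15 − 0.424×1.8 − 0.426×1 = 13.8 V.
V_CE = 13.8 V > 0.2 V confirms active-region operation.

I_C ≈ 0.42 mA, V_CE ≈ 14 V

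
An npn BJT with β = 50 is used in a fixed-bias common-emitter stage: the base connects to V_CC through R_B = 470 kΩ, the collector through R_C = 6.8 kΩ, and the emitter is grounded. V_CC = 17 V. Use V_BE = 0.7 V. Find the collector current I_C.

Base loop: V_CC = I_B·R_B + V_BE, so I_B = (17 − 0.7)/470 kΩ = 0.0347 mA.
In the active region I_C = β·I_B = 50 × 0.0347 = 1.73 mA.
Collector loop: V_CE = V_CC − I_C·R_C = 17 − 1.73×6.8 = 5.21 V.
Since V_CE = 5.21 V > V_CE(sat) ≈ 0.2 V, the transistor is in the active region as assumed.

I_C ≈ 1.7 mA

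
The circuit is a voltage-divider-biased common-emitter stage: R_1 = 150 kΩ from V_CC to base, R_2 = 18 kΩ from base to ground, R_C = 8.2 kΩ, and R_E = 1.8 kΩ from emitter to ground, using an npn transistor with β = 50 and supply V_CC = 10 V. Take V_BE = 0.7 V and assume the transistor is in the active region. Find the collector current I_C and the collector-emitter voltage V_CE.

Thevenize the base divider: V_Th = V_CC·R_2/(R_1+R_2) = 10×18/168 = 1.07 V, R_Th = R_1‖R_2 = 16.1 kΩ.
Base-emitter loop: V_Th = I_B·R_Th + V_BE + (β+1)I_B·R_E, so I_B = (1.07 − 0.7) / (16.1 + 51×1.8) = 0.00344 mA.
I_C = β·I_B = 50×0.00344 = 0.172 mA, and I_E = (β+1)I_B = 0.176 mA.
V_CE = V_CC − I_C·R_C − I_E·R_E = 10 − 0.172×8.2 − 0.176×1.8 = 8.27 V.
V_CE = 8.27 V > 0.2 V confirms active-region operation.

I_C ≈ 0.17 mA, V_CE ≈ 8.3 V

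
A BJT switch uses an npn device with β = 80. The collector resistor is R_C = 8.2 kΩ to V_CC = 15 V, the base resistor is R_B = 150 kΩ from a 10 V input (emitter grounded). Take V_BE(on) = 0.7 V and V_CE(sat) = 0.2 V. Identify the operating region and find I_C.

saturation; I_C ≈ 1.8 mA

Assume active: I_B = (10 − 0.7)/150 = 0.062 mA, giving I_C = β·I_B = 4.96 mA.
But then V_CE = 15 − 4.96×8.2 = -25.7 V < V_CE(sat) = 0.2 V — impossible in the active region.
So the transistor is saturated. With V_CE = 0.2 V, I_C = (V_CC − 0.2)/R_C = 14.8/8.2 = 1.8 mA.
Check: β·I_B = 4.96 mA > I_C = 1.8 mA, confirming saturation.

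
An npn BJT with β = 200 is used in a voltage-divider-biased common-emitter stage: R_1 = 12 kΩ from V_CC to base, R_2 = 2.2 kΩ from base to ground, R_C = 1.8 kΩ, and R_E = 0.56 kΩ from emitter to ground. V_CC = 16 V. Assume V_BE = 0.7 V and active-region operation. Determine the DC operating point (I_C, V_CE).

Thevenize the base divider: V_Th = V_CC·R_2/(R_1+R_2) = 16×2.2/14.2 = 2.48 V, R_Th = R_1‖R_2 = 1.86 kΩ.
Base-emitter loop: V_Th = I_B·R_Th + V_BE + (β+1)I_B·R_E, so I_B = (2.48 − 0.7) / (1.86 + 201×0.56) = 0.0155 mA.
I_C = β·I_B = 200×0.0155 = 3.11 mA, and I_E = (β+1)I_B = 3.12 mA.
V_CE = V_CC − I_C·R_C − I_E·R_E = 16 − 3.11×1.8 − 3.12×0.56 = 8.65 V.
V_CE = 8.65 V > 0.2 V confirms active-region operation.

I_C ≈ 3.1 mA, V_CE ≈ 8.7 V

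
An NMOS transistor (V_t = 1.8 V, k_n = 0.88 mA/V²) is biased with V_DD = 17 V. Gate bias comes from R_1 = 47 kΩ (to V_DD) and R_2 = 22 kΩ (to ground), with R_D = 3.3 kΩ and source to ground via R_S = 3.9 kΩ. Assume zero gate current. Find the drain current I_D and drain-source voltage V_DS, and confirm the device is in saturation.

I_D ≈ 0.62 mA, V_DS ≈ 13 V

V_G = V_DD·R_2/(R_1+R_2) = 17×22/69 = 5.42 V.
Assume saturation: I_D = (k_n/2)(V_GS − V_t)² with V_GS = V_G − I_D·R_S = 5.42 − 3.9·I_D.
Substituting gives 6.69·I_D² − 13.4·I_D + 5.77 = 0, with roots I_D = 0.623 or 1.38 mA.
The root I_D = 1.38 mA gives V_GS = 0.0272 V ≤ V_t, so take I_D = 0.623 mA.
Then V_GS = 2.99 V and V_DS = V_DD − I_D(R_D+R_S) = 17 − 0.623×7.2 = 12.5 V.
Saturation requires V_DS ≥ V_GS − V_t = 1.19 V; 12.5 ≥ 1.19 ✓.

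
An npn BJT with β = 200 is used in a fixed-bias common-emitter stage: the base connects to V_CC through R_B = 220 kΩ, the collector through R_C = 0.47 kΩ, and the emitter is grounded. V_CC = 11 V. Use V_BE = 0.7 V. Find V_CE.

Base loop: V_CC = I_B·R_B + V_BE, so I_B = (11 − 0.7)/220 kΩ = 0.0468 mA.
In the active region I_C = β·I_B = 200 × 0.0468 = 9.36 mA.
Collector loop: V_CE = V_CC − I_C·R_C = 11 − 9.36×0.47 = 6.6 V.
Since V_CE = 6.6 V > V_CE(sat) ≈ 0.2 V, the transistor is in the active region as assumed.

V_CE ≈ 6.6 V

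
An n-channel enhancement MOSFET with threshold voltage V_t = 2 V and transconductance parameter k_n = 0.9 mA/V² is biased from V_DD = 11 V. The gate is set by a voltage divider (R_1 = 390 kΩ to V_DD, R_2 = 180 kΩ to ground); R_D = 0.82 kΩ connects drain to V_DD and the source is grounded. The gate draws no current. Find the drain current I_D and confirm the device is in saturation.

I_D ≈ 0.98 mA

V_G = V_DD·R_2/(R_1+R_2) = 11×180/570 = 3.47 V. With the source grounded, V_GS = V_G = 3.47 V.
Assume saturation: I_D = (k_n/2)(V_GS − V_t)² = (0.9/2)×(3.47 − 2)² = 0.45×1.47² = 0.977 mA.
V_DS = V_DD − I_D·R_D = 11 − 0.977×0.82 = 10.2 V.
Saturation requires V_DS ≥ V_GS − V_t = 1.47 V; 10.2 ≥ 1.47 ✓.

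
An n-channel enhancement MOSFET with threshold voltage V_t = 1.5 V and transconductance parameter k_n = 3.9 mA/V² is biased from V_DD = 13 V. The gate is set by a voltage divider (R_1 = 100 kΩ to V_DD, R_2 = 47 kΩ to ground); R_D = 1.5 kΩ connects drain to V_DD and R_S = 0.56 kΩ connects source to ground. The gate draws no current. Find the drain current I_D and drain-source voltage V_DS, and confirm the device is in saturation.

V_G = V_DD·R_2/(R_1+R_2) = 13×47/147 = 4.16 V.
Assume saturation: I_D = (k_n/2)(V_GS − V_t)² with V_GS = V_G − I_D·R_S = 4.16 − 0.56·I_D.
Substituting gives 0.612·I_D² − 6.8·I_D + 13.8 = 0, with roots I_D = 2.66 or 8.46 mA.
The root I_D = 8.46 mA gives V_GS = -0.583 V ≤ V_t, so take I_D = 2.66 mA.
Then V_GS = 2.67 V and V_DS = V_DD − I_D(R_D+R_S) = 13 − 2.66×2.06 = 7.52 V.
Saturation requires V_DS ≥ V_GS − V_t = 1.17 V; 7.52 ≥ 1.17 ✓.

I_D ≈ 2.7 mA, V_DS ≈ 7.5 V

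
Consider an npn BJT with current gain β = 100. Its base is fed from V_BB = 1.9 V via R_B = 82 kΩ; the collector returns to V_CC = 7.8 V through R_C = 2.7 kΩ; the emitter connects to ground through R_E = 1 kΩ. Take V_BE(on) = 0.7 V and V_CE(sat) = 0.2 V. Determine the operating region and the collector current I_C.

Assume active. Base-emitter loop: I_B = (V_BB − V_BE)/(R_B + (β+1)R_E) = (1.9 − 0.7)/(82 + 101×1) = 0.00656 mA.
I_C = β·I_B = 100×0.00656 = 0.656 mA.
V_CE = V_CC − I_C·R_C − I_E·R_E = 7.8 − 0.656×2.7 − 0.662×1 = 5.37 V > V_CE(sat), so the active-region assumption holds.

active; I_C ≈ 0.66 mA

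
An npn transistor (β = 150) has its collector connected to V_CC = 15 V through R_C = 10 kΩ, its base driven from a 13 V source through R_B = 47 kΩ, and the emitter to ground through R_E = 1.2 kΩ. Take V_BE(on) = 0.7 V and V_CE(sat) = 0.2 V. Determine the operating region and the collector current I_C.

saturation; I_C ≈ 1.3 mA

Assume active: I_B = (13 − 0.7)/(47 + 151×1.2) = 0.0539 mA, I_C = β·I_B = 8.09 mA.
Then V_CE = 15 − 8.09×10 − 8.14×1.2 = -75.6 V < 0.2 V — the active assumption fails.
Re-solve with V_CE = 0.2 V. KCL at the emitter: V_E/R_E = (V_BB−0.7−V_E)/R_B + (V_CC−0.2−V_E)/R_C, giving V_E = 1.82 V.
I_C = (V_CC − 0.2 − V_E)/R_C = (14.8 − 1.82)/10 = 1.3 mA.
Check: I_B = (12.3 − 1.82)/47 = 0.223 mA, and β·I_B = 33.4 mA > I_C, confirming saturation.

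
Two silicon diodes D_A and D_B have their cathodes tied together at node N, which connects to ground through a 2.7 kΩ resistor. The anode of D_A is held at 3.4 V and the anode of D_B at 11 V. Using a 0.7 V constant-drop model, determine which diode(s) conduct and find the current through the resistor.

Assume both conduct. Then node N would need to be at both 3.4−0.7 = 2.7 V and 11−0.7 = 10.3 V, which is impossible.
Assume only D_B conducts: V_N = 11 − 0.7 = 10.3 V, so I_R = 10.3/2.7 = 3.81 mA.
Check D_A: its anode-to-cathode voltage is 3.4 − 10.3 = -6.9 V < 0.7 V, so it is off. The assumption is consistent.

Only D_B conducts; I_R ≈ 3.8 mA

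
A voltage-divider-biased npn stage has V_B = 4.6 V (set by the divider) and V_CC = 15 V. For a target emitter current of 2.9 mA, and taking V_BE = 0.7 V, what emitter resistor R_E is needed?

V_E = V_B − V_BE = 4.6 − 0.7 = 3.9 V.
R_E = V_E / I_E = 3.9 / 2.9 = 1.34 kΩ.

R_E ≈ 1.3 kΩ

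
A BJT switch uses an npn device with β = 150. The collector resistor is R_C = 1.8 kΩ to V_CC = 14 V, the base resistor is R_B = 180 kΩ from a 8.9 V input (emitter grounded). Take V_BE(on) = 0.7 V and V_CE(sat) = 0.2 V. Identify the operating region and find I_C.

active; I_C ≈ 6.8 mA

Assume active. Base-emitter loop: I_B = (V_BB − V_BE)/R_B = (8.9 − 0.7)/180 = 0.0456 mA.
I_C = β·I_B = 150×0.0456 = 6.83 mA.
V_CE = V_CC − I_C·R_C = 14 − 6.83×1.8 = 1.7 V > V_CE(sat), so the active-region assumption holds.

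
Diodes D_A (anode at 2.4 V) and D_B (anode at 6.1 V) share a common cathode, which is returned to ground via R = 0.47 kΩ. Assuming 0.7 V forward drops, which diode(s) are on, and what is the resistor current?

Only D_B conducts; I_R ≈ 11 mA

Assume both conduct. Then node N would need to be at both 2.4−0.7 = 1.7 V and 6.1−0.7 = 5.4 V, which is impossible.
Assume only D_B conducts: V_N = 6.1 − 0.7 = 5.4 V, so I_R = 5.4/0.47 = 11.5 mA.
Check D_A: its anode-to-cathode voltage is 2.4 − 5.4 = -3 V < 0.7 V, so it is off. The assumption is consistent.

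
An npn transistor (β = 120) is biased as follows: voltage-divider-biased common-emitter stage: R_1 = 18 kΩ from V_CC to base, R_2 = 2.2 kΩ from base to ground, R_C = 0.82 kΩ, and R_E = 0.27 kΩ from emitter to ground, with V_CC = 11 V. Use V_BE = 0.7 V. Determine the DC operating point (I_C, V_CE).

I_C ≈ 1.7 mA, V_CE ≈ 9.1 V

Thevenize the base divider: V_Th = V_CC·R_2/(R_1+R_2) = 11×2.2/20.2 = 1.2 V, R_Th = R_1‖R_2 = 1.96 kΩ.
Base-emitter loop: V_Th = I_B·R_Th + V_BE + (β+1)I_B·R_E, so I_B = (1.2 − 0.7) / (1.96 + 121×0.27) = 0.0144 mA.
I_C = β·I_B = 120×0.0144 = 1.73 mA, and I_E = (β+1)I_B = 1.74 mA.
V_CE = V_CC − I_C·R_C − I_E·R_E = 11 − 1.73×0.82 − 1.74×0.27 = 9.12 V.
V_CE = 9.12 V > 0.2 V confirms active-region operation.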